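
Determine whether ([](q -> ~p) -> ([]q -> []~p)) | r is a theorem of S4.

Tableau for the negation ~(([](q -> ~p) -> ([]q -> []~p)) | r):
1. ~(([](q -> ~p) -> ([]q -> []~p)) | r), w0
2. ~([](q -> ~p) -> ([]q -> []~p)), w0
3. ~r, w0
4. [](q -> ~p), w0
5. ~([]q -> []~p), w0
6. []q, w0
7. ~[]~p, w0
8. q -> ~p, w0
9. q, w0
10. ~p, w0
11. p, w1
12. q -> ~p, w1
13. q, w1
14. ~p, w1
Accessibility: w0Rw0, w0Rw1, w1Rw1
Branch closes: p and ~p both at w1.
All branches of the negation close; one closing branch shown above.

Yes, valid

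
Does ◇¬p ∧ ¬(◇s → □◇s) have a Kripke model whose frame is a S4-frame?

1. ◇¬p ∧ ¬(◇s → □◇s), u
2. ◇¬p, u   [∧-rule on 1]
3. ¬(◇s → □◇s), u   [∧-rule on 1]
4. ◇s, u   [¬→-rule on 3]
5. ¬□◇s, u   [¬→-rule on 3]
6. ¬p, v   [◇-rule on 2: fresh world v, uRv]
7. s, w   [◇-rule on 4: fresh world w, uRw]
8. ¬◇s, x   [¬□-rule on 5: fresh world x, uRx]
9. ¬s, x   [¬◇-rule on 8 via xRx]
Accessibility: uRu, uRv, uRw, uRx, vRv, wRw, xRx

Satisfiable (open branch found)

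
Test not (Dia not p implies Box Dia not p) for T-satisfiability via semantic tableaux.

1. not (Dia not p implies Box Dia not p), 0
2. Dia not p, 0
3. not Box Dia not p, 0
4. not p, 1
5. not Dia not p, 2
6. p, 2
Accessibility: 0R0, 0R1, 0R2, 1R1, 2R2

Satisfiable (open branch found)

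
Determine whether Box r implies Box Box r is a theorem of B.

No, not valid

Tableau for the negation not (Box r implies Box Box r):
1. not (Box r implies Box Box r), u
2. Box r, u   [neg-implies-rule on 1]
3. not Box Box r, u   [neg-implies-rule on 1]
4. r, u   [Box-rule on 2 via uRu]
5. not Box r, v   [neg-Box-rule on 3: fresh world v, uRv]
6. r, v   [Box-rule on 2 via uRv]
7. not r, w   [neg-Box-rule on 5: fresh world w, vRw]
Accessibility: uRu, uRv, vRu, vRv, vRw, wRv, wRw
The negation has an open branch (countermodel exists).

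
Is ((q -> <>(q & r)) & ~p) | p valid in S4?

Not valid

Tableau for the negation ~(((q -> <>(q & r)) & ~p) | p):
1. ~(((q -> <>(q & r)) & ~p) | p), u
2. ~((q -> <>(q & r)) & ~p), u
3. ~p, u
4. ~(q -> <>(q & r)), u
5. q, u
6. ~<>(q & r), u
7. ~(q & r), u
8. ~r, u
Accessibility: uRu
The negation has an open branch (countermodel exists).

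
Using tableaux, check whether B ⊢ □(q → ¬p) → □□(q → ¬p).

Tableau for the negation ¬(□(q → ¬p) → □□(q → ¬p)):
1. ¬(□(q → ¬p) → □□(q → ¬p)), w0
2. □(q → ¬p), w0
3. ¬□□(q → ¬p), w0
4. q → ¬p, w0
5. ¬p, w0
6. ¬□(q → ¬p), w1
7. q → ¬p, w1
8. ¬p, w1
9. ¬(q → ¬p), w2
10. q, w2
11. p, w2
Accessibility: w0Rw0, w0Rw1, w1Rw0, w1Rw1, w1Rw2, w2Rw1, w2Rw2
The negation has an open branch (countermodel exists).

Invalid (countermodel exists)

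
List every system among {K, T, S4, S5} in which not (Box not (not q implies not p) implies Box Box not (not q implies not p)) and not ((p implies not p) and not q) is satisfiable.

S4-tableau for the formula:
1. not (Box not (not q implies not p) implies Box Box not (not q implies not p)) and not ((p implies not p) and not q), 0
2. not (Box not (not q implies not p) implies Box Box not (not q implies not p)), 0
3. not ((p implies not p) and not q), 0
4. Box not (not q implies not p), 0
5. not Box Box not (not q implies not p), 0
6. not (not q implies not p), 0
7. not q, 0
8. p, 0
9. not (p implies not p), 0
10. not Box not (not q implies not p), 1
11. not (not q implies not p), 1
12. not q, 1
13. p, 1
14. not q implies not p, 2
15. not (not q implies not p), 2
16. not q, 2
17. p, 2
18. not p, 2
Accessibility: 0R0, 0R1, 0R2, 1R1, 1R2, 2R2
Branch closes: p and not p both at 2.
Every branch closes (one shown): unsatisfiable in S4, hence also in S5 (every S5-frame is an S4-frame).
T-tableau for the formula:
1. not (Box not (not q implies not p) implies Box Box not (not q implies not p)) and not ((p implies not p) and not q), 0
2. not (Box not (not q implies not p) implies Box Box not (not q implies not p)), 0
3. not ((p implies not p) and not q), 0
4. Box not (not q implies not p), 0
5. not Box Box not (not q implies not p), 0
6. not (not q implies not p), 0
7. not q, 0
8. p, 0
9. not (p implies not p), 0
10. not Box not (not q implies not p), 1
11. not (not q implies not p), 1
12. not q, 1
13. p, 1
14. not q implies not p, 2
15. not p, 2
Accessibility: 0R0, 0R1, 1R1, 1R2, 2R2
Complete open branch: satisfiable in T, hence also in K (this T-model is also a K-model).

K, T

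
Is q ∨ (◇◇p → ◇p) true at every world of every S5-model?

Valid

Tableau for the negation ¬(q ∨ (◇◇p → ◇p)):
1. ¬(q ∨ (◇◇p → ◇p)), u
2. ¬q, u   [¬∨-rule on 1]
3. ¬(◇◇p → ◇p), u   [¬∨-rule on 1]
4. ◇◇p, u   [¬→-rule on 3]
5. ¬◇p, u   [¬→-rule on 3]
6. ¬p, u   [¬◇-rule on 5 via uRu]
7. ◇p, v   [◇-rule on 4: fresh world v, uRv]
8. ¬p, v   [¬◇-rule on 5 via uRv]
9. p, w   [◇-rule on 7: fresh world w, vRw]
10. ¬p, w   [¬◇-rule on 5 via uRw]
Accessibility: uRu, uRv, uRw, vRu, vRv, vRw, wRu, wRv, wRw
Branch closes: p and ¬p both at w.
All branches of the negation close; one closing branch shown above.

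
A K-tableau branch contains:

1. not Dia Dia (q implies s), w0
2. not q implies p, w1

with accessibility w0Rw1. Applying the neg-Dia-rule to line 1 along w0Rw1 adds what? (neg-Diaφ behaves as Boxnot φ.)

not Dia (q implies s), w1

neg-Diaφ behaves as Boxnot φ: propagate the negated body to each accessible world.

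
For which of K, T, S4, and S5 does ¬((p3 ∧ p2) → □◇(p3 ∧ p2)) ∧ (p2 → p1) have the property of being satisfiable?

K, T, S4

S4-tableau for the formula:
1. ¬((p3 ∧ p2) → □◇(p3 ∧ p2)) ∧ (p2 → p1), u
2. ¬((p3 ∧ p2) → □◇(p3 ∧ p2)), u
3. p2 → p1, u
4. p3 ∧ p2, u
5. ¬□◇(p3 ∧ p2), u
6. p3, u
7. p2, u
8. p1, u
9. ¬◇(p3 ∧ p2), v
10. ¬(p3 ∧ p2), v
11. ¬p2, v
Accessibility: uRu, uRv, vRv
Complete open branch: satisfiable in S4, hence also in K, T (this S4-model is also a K-model and a T-model).
S5-tableau for the formula:
1. ¬((p3 ∧ p2) → □◇(p3 ∧ p2)) ∧ (p2 → p1), u
2. ¬((p3 ∧ p2) → □◇(p3 ∧ p2)), u
3. p2 → p1, u
4. p3 ∧ p2, u
5. ¬□◇(p3 ∧ p2), u
6. p3, u
7. p2, u
8. p1, u
9. ¬◇(p3 ∧ p2), v
10. ¬(p3 ∧ p2), u
11. ¬(p3 ∧ p2), v
12. ¬p2, u
Accessibility: uRu, uRv, vRu, vRv
Branch closes: p2 and ¬p2 both at u.
Every branch closes (one shown): unsatisfiable in S5.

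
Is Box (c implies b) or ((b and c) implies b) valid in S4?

Tableau for the negation not (Box (c implies b) or ((b and c) implies b)):
1. not (Box (c implies b) or ((b and c) implies b)), w0
2. not Box (c implies b), w0
3. not ((b and c) implies b), w0
4. b and c, w0
5. not b, w0
6. b, w0
7. c, w0
Accessibility: w0Rw0
Branch closes: b and not b both at w0.
All branches of the negation close; one closing branch shown above.

Valid in S4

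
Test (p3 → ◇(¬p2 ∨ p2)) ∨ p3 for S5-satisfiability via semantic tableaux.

Satisfiable (open branch found)

1. (p3 → ◇(¬p2 ∨ p2)) ∨ p3, u
2. p3, u
Accessibility: uRu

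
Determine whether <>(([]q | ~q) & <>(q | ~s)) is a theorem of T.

Tableau for the negation ~<>(([]q | ~q) & <>(q | ~s)):
1. ~<>(([]q | ~q) & <>(q | ~s)), 0
2. ~(([]q | ~q) & <>(q | ~s)), 0
3. ~<>(q | ~s), 0
4. ~(q | ~s), 0
5. ~q, 0
6. s, 0
Accessibility: 0R0
The negation has an open branch (countermodel exists).

Invalid (countermodel exists)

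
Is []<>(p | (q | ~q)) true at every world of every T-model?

Tableau for the negation ~[]<>(p | (q | ~q)):
1. ~[]<>(p | (q | ~q)), 0
2. ~<>(p | (q | ~q)), 1
3. ~(p | (q | ~q)), 1
4. ~p, 1
5. ~(q | ~q), 1
6. ~q, 1
7. q, 1
Accessibility: 0R0, 0R1, 1R1
Branch closes: q and ~q both at 1.
All branches of the negation close; one closing branch shown above.

Valid in T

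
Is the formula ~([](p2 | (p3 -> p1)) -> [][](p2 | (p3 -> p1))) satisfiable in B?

1. ~([](p2 | (p3 -> p1)) -> [][](p2 | (p3 -> p1))), w0
2. [](p2 | (p3 -> p1)), w0
3. ~[][](p2 | (p3 -> p1)), w0
4. p2 | (p3 -> p1), w0
5. p3 -> p1, w0
6. p1, w0
7. ~[](p2 | (p3 -> p1)), w1
8. p2 | (p3 -> p1), w1
9. p3 -> p1, w1
10. p1, w1
11. ~(p2 | (p3 -> p1)), w2
12. ~p2, w2
13. ~(p3 -> p1), w2
14. p3, w2
15. ~p1, w2
Accessibility: w0Rw0, w0Rw1, w1Rw0, w1Rw1, w1Rw2, w2Rw1, w2Rw2

Satisfiable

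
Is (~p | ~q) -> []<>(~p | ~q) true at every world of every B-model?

Valid in B

Tableau for the negation ~((~p | ~q) -> []<>(~p | ~q)):
1. ~((~p | ~q) -> []<>(~p | ~q)), w0
2. ~p | ~q, w0   [~->-rule on 1]
3. ~[]<>(~p | ~q), w0   [~->-rule on 1]
4. ~q, w0   [|-rule on 2 (branches; this branch)]
5. ~<>(~p | ~q), w1   [~[]-rule on 3: fresh world w1, w0Rw1]
6. ~(~p | ~q), w0   [~<>-rule on 5 via w1Rw0]
7. p, w0   [~|-rule on 6]
8. q, w0   [~|-rule on 6]
Accessibility: w0Rw0, w0Rw1, w1Rw0, w1Rw1
Branch closes: q and ~q both at w0.
Every branch of the negation's tableau closes; the branch above is one of them.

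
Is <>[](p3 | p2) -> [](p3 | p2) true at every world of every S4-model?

Not valid

Tableau for the negation ~(<>[](p3 | p2) -> [](p3 | p2)):
1. ~(<>[](p3 | p2) -> [](p3 | p2)), u
2. <>[](p3 | p2), u   [~->-rule on 1]
3. ~[](p3 | p2), u   [~->-rule on 1]
4. [](p3 | p2), v   [<>-rule on 2: fresh world v, uRv]
5. p3 | p2, v   [[]-rule on 4 via vRv]
6. p2, v   [|-rule on 5 (branches; this branch)]
7. ~(p3 | p2), w   [~[]-rule on 3: fresh world w, uRw]
8. ~p3, w   [~|-rule on 7]
9. ~p2, w   [~|-rule on 7]
Accessibility: uRu, uRv, uRw, vRv, wRw
The negation has an open branch (countermodel exists).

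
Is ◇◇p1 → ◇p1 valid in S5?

Yes, valid

Tableau for the negation ¬(◇◇p1 → ◇p1):
1. ¬(◇◇p1 → ◇p1), w0
2. ◇◇p1, w0   [¬→-rule on 1]
3. ¬◇p1, w0   [¬→-rule on 1]
4. ¬p1, w0   [¬◇-rule on 3 via w0Rw0]
5. ◇p1, w1   [◇-rule on 2: fresh world w1, w0Rw1]
6. ¬p1, w1   [¬◇-rule on 3 via w0Rw1]
7. p1, w2   [◇-rule on 5: fresh world w2, w1Rw2]
8. ¬p1, w2   [¬◇-rule on 3 via w0Rw2]
Accessibility: w0Rw0, w0Rw1, w0Rw2, w1Rw0, w1Rw1, w1Rw2, w2Rw0, w2Rw1, w2Rw2
Branch closes: p1 and ¬p1 both at w2.
Every branch of the negation's tableau closes; the branch above is one of them.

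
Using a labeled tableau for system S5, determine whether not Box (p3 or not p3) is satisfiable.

1. not Box (p3 or not p3), u
2. not (p3 or not p3), v
3. not p3, v
4. p3, v
Accessibility: uRu, uRv, vRu, vRv
Branch closes: p3 and not p3 both at v.
(One branch shown.) All branches close.

Unsatisfiable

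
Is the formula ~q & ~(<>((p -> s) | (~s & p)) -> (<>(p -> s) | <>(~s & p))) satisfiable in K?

1. ~q & ~(<>((p -> s) | (~s & p)) -> (<>(p -> s) | <>(~s & p))), u
2. ~q, u   [&-rule on 1]
3. ~(<>((p -> s) | (~s & p)) -> (<>(p -> s) | <>(~s & p))), u   [&-rule on 1]
4. <>((p -> s) | (~s & p)), u   [~->-rule on 3]
5. ~(<>(p -> s) | <>(~s & p)), u   [~->-rule on 3]
6. ~<>(p -> s), u   [~|-rule on 5]
7. ~<>(~s & p), u   [~|-rule on 5]
8. (p -> s) | (~s & p), v   [<>-rule on 4: fresh world v, uRv]
9. ~(p -> s), v   [~<>-rule on 6 via uRv]
10. p, v   [~->-rule on 9]
11. ~s, v   [~->-rule on 9]
12. ~(~s & p), v   [~<>-rule on 7 via uRv]
13. ~s & p, v   [|-rule on 8 (branches; this branch)]
14. ~p, v   [~&-rule on 12 (branches; this branch)]
Accessibility: uRv
Branch closes: p and ~p both at v.
All branches of the tableau close; one closing branch shown above.

Unsatisfiable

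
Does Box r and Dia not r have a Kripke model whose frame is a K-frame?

Unsatisfiable (every branch closes)

1. Box r and Dia not r, u
2. Box r, u   [and-rule on 1]
3. Dia not r, u   [and-rule on 1]
4. not r, v   [Dia-rule on 3: fresh world v, uRv]
5. r, v   [Box-rule on 2 via uRv]
Accessibility: uRv
Branch closes: r and not r both at v.
All branches of the tableau close; one closing branch shown above.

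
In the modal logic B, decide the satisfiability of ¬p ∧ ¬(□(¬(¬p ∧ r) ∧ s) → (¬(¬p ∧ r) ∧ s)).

1. ¬p ∧ ¬(□(¬(¬p ∧ r) ∧ s) → (¬(¬p ∧ r) ∧ s)), w0
2. ¬p, w0
3. ¬(□(¬(¬p ∧ r) ∧ s) → (¬(¬p ∧ r) ∧ s)), w0
4. □(¬(¬p ∧ r) ∧ s), w0
5. ¬(¬(¬p ∧ r) ∧ s), w0
6. ¬(¬p ∧ r) ∧ s, w0
7. ¬(¬p ∧ r), w0
8. s, w0
9. ¬p ∧ r, w0
10. r, w0
11. ¬r, w0
Accessibility: w0Rw0
Branch closes: r and ¬r both at w0.
(One branch shown.) All branches close.

Unsatisfiable (every branch closes)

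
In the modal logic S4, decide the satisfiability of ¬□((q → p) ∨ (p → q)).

Unsatisfiable (every branch closes)

1. ¬□((q → p) ∨ (p → q)), u
2. ¬((q → p) ∨ (p → q)), v
3. ¬(q → p), v
4. ¬(p → q), v
5. q, v
6. ¬p, v
7. p, v
8. ¬q, v
Accessibility: uRu, uRv, vRv
Branch closes: p and ¬p both at v.
All branches of the tableau close; one closing branch shown above.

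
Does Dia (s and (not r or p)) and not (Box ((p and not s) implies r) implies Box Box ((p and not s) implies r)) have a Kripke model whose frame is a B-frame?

1. Dia (s and (not r or p)) and not (Box ((p and not s) implies r) implies Box Box ((p and not s) implies r)), u
2. Dia (s and (not r or p)), u   [and-rule on 1]
3. not (Box ((p and not s) implies r) implies Box Box ((p and not s) implies r)), u   [and-rule on 1]
4. Box ((p and not s) implies r), u   [neg-implies-rule on 3]
5. not Box Box ((p and not s) implies r), u   [neg-implies-rule on 3]
6. (p and not s) implies r, u   [Box-rule on 4 via uRu]
7. r, u   [implies-rule on 6 (branches; this branch)]
8. s and (not r or p), v   [Dia-rule on 2: fresh world v, uRv]
9. s, v   [and-rule on 8]
10. not r or p, v   [and-rule on 8]
11. (p and not s) implies r, v   [Box-rule on 4 via uRv]
12. p, v   [or-rule on 10 (branches; this branch)]
13. r, v   [implies-rule on 11 (branches; this branch)]
14. not Box ((p and not s) implies r), w   [neg-Box-rule on 5: fresh world w, uRw]
15. (p and not s) implies r, w   [Box-rule on 4 via uRw]
16. r, w   [implies-rule on 15 (branches; this branch)]
17. not ((p and not s) implies r), x   [neg-Box-rule on 14: fresh world x, wRx]
18. p and not s, x   [neg-implies-rule on 17]
19. not r, x   [neg-implies-rule on 17]
20. p, x   [and-rule on 18]
21. not s, x   [and-rule on 18]
Accessibility: uRu, uRv, uRw, vRu, vRv, wRu, wRw, wRx, xRw, xRx

Satisfiable (open branch found)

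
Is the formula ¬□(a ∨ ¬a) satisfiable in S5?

1. ¬□(a ∨ ¬a), 0
2. ¬(a ∨ ¬a), 1
3. ¬a, 1
4. a, 1
Accessibility: 0R0, 0R1, 1R0, 1R1
Branch closes: a and ¬a both at 1.
All branches of the tableau close; one closing branch shown above.

Unsatisfiable (every branch closes)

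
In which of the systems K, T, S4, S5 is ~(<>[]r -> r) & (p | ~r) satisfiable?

S5-tableau for the formula:
1. ~(<>[]r -> r) & (p | ~r), 0
2. ~(<>[]r -> r), 0
3. p | ~r, 0
4. <>[]r, 0
5. ~r, 0
6. []r, 1
7. r, 0
Accessibility: 0R0, 0R1, 1R0, 1R1
Branch closes: r and ~r both at 0.
Every branch closes (one shown): unsatisfiable in S5.
S4-tableau for the formula:
1. ~(<>[]r -> r) & (p | ~r), 0
2. ~(<>[]r -> r), 0
3. p | ~r, 0
4. <>[]r, 0
5. ~r, 0
6. []r, 1
7. r, 1
Accessibility: 0R0, 0R1, 1R1
Complete open branch: satisfiable in S4, hence also in K, T (this S4-model is also a K-model and a T-model).

K, T, S4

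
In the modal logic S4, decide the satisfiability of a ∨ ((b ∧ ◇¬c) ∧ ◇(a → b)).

1. a ∨ ((b ∧ ◇¬c) ∧ ◇(a → b)), u
2. (b ∧ ◇¬c) ∧ ◇(a → b), u   [∨-rule on 1 (branches; this branch)]
3. b ∧ ◇¬c, u   [∧-rule on 2]
4. ◇(a → b), u   [∧-rule on 2]
5. b, u   [∧-rule on 3]
6. ◇¬c, u   [∧-rule on 3]
7. a → b, v   [◇-rule on 4: fresh world v, uRv]
8. b, v   [→-rule on 7 (branches; this branch)]
9. ¬c, w   [◇-rule on 6: fresh world w, uRw]
Accessibility: uRu, uRv, uRw, vRv, wRw

Yes, satisfiable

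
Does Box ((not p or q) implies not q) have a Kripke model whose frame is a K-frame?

Satisfiable

1. Box ((not p or q) implies not q), w0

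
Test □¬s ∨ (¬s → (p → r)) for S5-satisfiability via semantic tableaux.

Satisfiable

1. □¬s ∨ (¬s → (p → r)), 0
2. ¬s → (p → r), 0
3. p → r, 0
4. r, 0
Accessibility: 0R0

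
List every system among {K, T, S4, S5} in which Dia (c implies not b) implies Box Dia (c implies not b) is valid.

S5

S4-tableau for the negation not (Dia (c implies not b) implies Box Dia (c implies not b)):
1. not (Dia (c implies not b) implies Box Dia (c implies not b)), 0
2. Dia (c implies not b), 0
3. not Box Dia (c implies not b), 0
4. c implies not b, 1
5. not b, 1
6. not Dia (c implies not b), 2
7. not (c implies not b), 2
8. c, 2
9. b, 2
Accessibility: 0R0, 0R1, 0R2, 1R1, 2R2
Complete open branch: countermodel on an S4-frame, so not valid in S4, nor in K, T (the same frame is also a K-frame and a T-frame).
S5-tableau for the negation not (Dia (c implies not b) implies Box Dia (c implies not b)):
1. not (Dia (c implies not b) implies Box Dia (c implies not b)), 0
2. Dia (c implies not b), 0
3. not Box Dia (c implies not b), 0
4. c implies not b, 1
5. not b, 1
6. not Dia (c implies not b), 2
7. not (c implies not b), 0
8. c, 0
9. b, 0
10. not (c implies not b), 1
11. c, 1
12. b, 1
Accessibility: 0R0, 0R1, 0R2, 1R0, 1R1, 1R2, 2R0, 2R1, 2R2
Branch closes: b and not b both at 1.
Every branch closes (one shown): valid in S5.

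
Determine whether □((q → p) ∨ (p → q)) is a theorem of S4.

Tableau for the negation ¬□((q → p) ∨ (p → q)):
1. ¬□((q → p) ∨ (p → q)), w0
2. ¬((q → p) ∨ (p → q)), w1
3. ¬(q → p), w1
4. ¬(p → q), w1
5. q, w1
6. ¬p, w1
7. p, w1
8. ¬q, w1
Accessibility: w0Rw0, w0Rw1, w1Rw1
Branch closes: p and ¬p both at w1.
All branches of the negation close; one closing branch shown above.

Yes, valid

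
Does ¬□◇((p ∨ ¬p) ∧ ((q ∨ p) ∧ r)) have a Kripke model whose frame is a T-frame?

1. ¬□◇((p ∨ ¬p) ∧ ((q ∨ p) ∧ r)), u
2. ¬◇((p ∨ ¬p) ∧ ((q ∨ p) ∧ r)), v
3. ¬((p ∨ ¬p) ∧ ((q ∨ p) ∧ r)), v
4. ¬((q ∨ p) ∧ r), v
5. ¬r, v
Accessibility: uRu, uRv, vRv

Satisfiable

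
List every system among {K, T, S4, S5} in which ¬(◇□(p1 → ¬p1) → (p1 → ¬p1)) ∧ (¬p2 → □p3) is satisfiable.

K, T, S4

S4-tableau for the formula:
1. ¬(◇□(p1 → ¬p1) → (p1 → ¬p1)) ∧ (¬p2 → □p3), u
2. ¬(◇□(p1 → ¬p1) → (p1 → ¬p1)), u   [∧-rule on 1]
3. ¬p2 → □p3, u   [∧-rule on 1]
4. ◇□(p1 → ¬p1), u   [¬→-rule on 2]
5. ¬(p1 → ¬p1), u   [¬→-rule on 2]
6. p1, u   [¬→-rule on 5]
7. □p3, u   [→-rule on 3 (branches; this branch)]
8. p3, u   [□-rule on 7 via uRu]
9. □(p1 → ¬p1), v   [◇-rule on 4: fresh world v, uRv]
10. p3, v   [□-rule on 7 via uRv]
11. p1 → ¬p1, v   [□-rule on 9 via vRv]
12. ¬p1, v   [→-rule on 11 (branches; this branch)]
Accessibility: uRu, uRv, vRv
Complete open branch: satisfiable in S4, hence also in K, T (this S4-model is also a K-model and a T-model).
S5-tableau for the formula:
1. ¬(◇□(p1 → ¬p1) → (p1 → ¬p1)) ∧ (¬p2 → □p3), u
2. ¬(◇□(p1 → ¬p1) → (p1 → ¬p1)), u   [∧-rule on 1]
3. ¬p2 → □p3, u   [∧-rule on 1]
4. ◇□(p1 → ¬p1), u   [¬→-rule on 2]
5. ¬(p1 → ¬p1), u   [¬→-rule on 2]
6. p1, u   [¬→-rule on 5]
7. □p3, u   [→-rule on 3 (branches; this branch)]
8. p3, u   [□-rule on 7 via uRu]
9. □(p1 → ¬p1), v   [◇-rule on 4: fresh world v, uRv]
10. p3, v   [□-rule on 7 via uRv]
11. p1 → ¬p1, u   [□-rule on 9 via vRu]
12. p1 → ¬p1, v   [□-rule on 9 via vRv]
13. ¬p1, u   [→-rule on 11 (branches; this branch)]
Accessibility: uRu, uRv, vRu, vRv
Branch closes: p1 and ¬p1 both at u.
Every branch closes (one shown): unsatisfiable in S5.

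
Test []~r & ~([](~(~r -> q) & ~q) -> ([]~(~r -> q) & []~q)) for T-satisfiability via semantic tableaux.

Unsatisfiable

1. []~r & ~([](~(~r -> q) & ~q) -> ([]~(~r -> q) & []~q)), u
2. []~r, u
3. ~([](~(~r -> q) & ~q) -> ([]~(~r -> q) & []~q)), u
4. [](~(~r -> q) & ~q), u
5. ~([]~(~r -> q) & []~q), u
6. ~r, u
7. ~(~r -> q) & ~q, u
8. ~(~r -> q), u
9. ~q, u
10. ~[]~(~r -> q), u
11. ~r -> q, v
12. ~r, v
13. ~(~r -> q) & ~q, v
14. ~(~r -> q), v
15. ~q, v
16. q, v
Accessibility: uRu, uRv, vRv
Branch closes: q and ~q both at v.
Every branch closes; the branch above is one of them.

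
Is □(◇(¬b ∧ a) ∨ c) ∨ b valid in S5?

Invalid (countermodel exists)

Tableau for the negation ¬(□(◇(¬b ∧ a) ∨ c) ∨ b):
1. ¬(□(◇(¬b ∧ a) ∨ c) ∨ b), w0
2. ¬□(◇(¬b ∧ a) ∨ c), w0
3. ¬b, w0
4. ¬(◇(¬b ∧ a) ∨ c), w1
5. ¬◇(¬b ∧ a), w1
6. ¬c, w1
7. ¬(¬b ∧ a), w0
8. ¬(¬b ∧ a), w1
9. ¬a, w0
10. ¬a, w1
Accessibility: w0Rw0, w0Rw1, w1Rw0, w1Rw1
The negation has an open branch (countermodel exists).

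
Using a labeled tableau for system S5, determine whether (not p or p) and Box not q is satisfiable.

1. (not p or p) and Box not q, w0
2. not p or p, w0   [and-rule on 1]
3. Box not q, w0   [and-rule on 1]
4. not q, w0   [Box-rule on 3 via w0Rw0]
5. p, w0   [or-rule on 2 (branches; this branch)]
Accessibility: w0Rw0

Yes, satisfiable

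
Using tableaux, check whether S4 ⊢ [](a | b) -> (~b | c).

Tableau for the negation ~([](a | b) -> (~b | c)):
1. ~([](a | b) -> (~b | c)), w0
2. [](a | b), w0   [~->-rule on 1]
3. ~(~b | c), w0   [~->-rule on 1]
4. b, w0   [~|-rule on 3]
5. ~c, w0   [~|-rule on 3]
6. a | b, w0   [[]-rule on 2 via w0Rw0]
Accessibility: w0Rw0
The negation has an open branch (countermodel exists).

No, not valid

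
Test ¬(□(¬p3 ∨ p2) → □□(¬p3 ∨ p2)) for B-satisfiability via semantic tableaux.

1. ¬(□(¬p3 ∨ p2) → □□(¬p3 ∨ p2)), u
2. □(¬p3 ∨ p2), u   [¬→-rule on 1]
3. ¬□□(¬p3 ∨ p2), u   [¬→-rule on 1]
4. ¬p3 ∨ p2, u   [□-rule on 2 via uRu]
5. p2, u   [∨-rule on 4 (branches; this branch)]
6. ¬□(¬p3 ∨ p2), v   [¬□-rule on 3: fresh world v, uRv]
7. ¬p3 ∨ p2, v   [□-rule on 2 via uRv]
8. p2, v   [∨-rule on 7 (branches; this branch)]
9. ¬(¬p3 ∨ p2), w   [¬□-rule on 6: fresh world w, vRw]
10. p3, w   [¬∨-rule on 9]
11. ¬p2, w   [¬∨-rule on 9]
Accessibility: uRu, uRv, vRu, vRv, vRw, wRv, wRw

Yes, satisfiable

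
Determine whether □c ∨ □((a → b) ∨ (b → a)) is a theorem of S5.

Tableau for the negation ¬(□c ∨ □((a → b) ∨ (b → a))):
1. ¬(□c ∨ □((a → b) ∨ (b → a))), u
2. ¬□c, u
3. ¬□((a → b) ∨ (b → a)), u
4. ¬c, v
5. ¬((a → b) ∨ (b → a)), w
6. ¬(a → b), w
7. ¬(b → a), w
8. a, w
9. ¬b, w
10. b, w
11. ¬a, w
Accessibility: uRu, uRv, uRw, vRu, vRv, vRw, wRu, wRv, wRw
Branch closes: b and ¬b both at w.
Every branch of the negation's tableau closes; the branch above is one of them.

Yes, valid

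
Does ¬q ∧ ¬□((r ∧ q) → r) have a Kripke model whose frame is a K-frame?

Unsatisfiable (every branch closes)

1. ¬q ∧ ¬□((r ∧ q) → r), w0
2. ¬q, w0   [∧-rule on 1]
3. ¬□((r ∧ q) → r), w0   [∧-rule on 1]
4. ¬((r ∧ q) → r), w1   [¬□-rule on 3: fresh world w1, w0Rw1]
5. r ∧ q, w1   [¬→-rule on 4]
6. ¬r, w1   [¬→-rule on 4]
7. r, w1   [∧-rule on 5]
8. q, w1   [∧-rule on 5]
Accessibility: w0Rw1
Branch closes: r and ¬r both at w1.
Every branch closes; the branch above is one of them.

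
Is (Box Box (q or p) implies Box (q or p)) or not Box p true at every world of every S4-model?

Tableau for the negation not ((Box Box (q or p) implies Box (q or p)) or not Box p):
1. not ((Box Box (q or p) implies Box (q or p)) or not Box p), w0
2. not (Box Box (q or p) implies Box (q or p)), w0
3. Box p, w0
4. Box Box (q or p), w0
5. not Box (q or p), w0
6. p, w0
7. Box (q or p), w0
8. q or p, w0
9. not (q or p), w1
10. not q, w1
11. not p, w1
12. p, w1
Accessibility: w0Rw0, w0Rw1, w1Rw1
Branch closes: p and not p both at w1.
Every branch of the negation's tableau closes; the branch above is one of them.

Valid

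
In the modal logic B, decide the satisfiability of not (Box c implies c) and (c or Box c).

Unsatisfiable (every branch closes)

1. not (Box c implies c) and (c or Box c), u
2. not (Box c implies c), u   [and-rule on 1]
3. c or Box c, u   [and-rule on 1]
4. Box c, u   [neg-implies-rule on 2]
5. not c, u   [neg-implies-rule on 2]
6. c, u   [Box-rule on 4 via uRu]
Accessibility: uRu
Branch closes: c and not c both at u.
All branches of the tableau close; one closing branch shown above.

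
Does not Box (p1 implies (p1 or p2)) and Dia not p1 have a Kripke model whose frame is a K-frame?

No, unsatisfiable

1. not Box (p1 implies (p1 or p2)) and Dia not p1, w0
2. not Box (p1 implies (p1 or p2)), w0   [and-rule on 1]
3. Dia not p1, w0   [and-rule on 1]
4. not (p1 implies (p1 or p2)), w1   [neg-Box-rule on 2: fresh world w1, w0Rw1]
5. p1, w1   [neg-implies-rule on 4]
6. not (p1 or p2), w1   [neg-implies-rule on 4]
7. not p1, w1   [neg-or-rule on 6]
8. not p2, w1   [neg-or-rule on 6]
Accessibility: w0Rw1
Branch closes: p1 and not p1 both at w1.
All branches of the tableau close; one closing branch shown above.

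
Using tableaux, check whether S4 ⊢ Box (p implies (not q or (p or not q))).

Tableau for the negation not Box (p implies (not q or (p or not q))):
1. not Box (p implies (not q or (p or not q))), 0
2. not (p implies (not q or (p or not q))), 1   [neg-Box-rule on 1: fresh world 1, 0R1]
3. p, 1   [neg-implies-rule on 2]
4. not (not q or (p or not q)), 1   [neg-implies-rule on 2]
5. q, 1   [neg-or-rule on 4]
6. not (p or not q), 1   [neg-or-rule on 4]
7. not p, 1   [neg-or-rule on 6]
Accessibility: 0R0, 0R1, 1R1
Branch closes: p and not p both at 1.
All branches of the negation close; one closing branch shown above.

Valid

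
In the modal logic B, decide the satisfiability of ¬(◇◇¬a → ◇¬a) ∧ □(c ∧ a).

1. ¬(◇◇¬a → ◇¬a) ∧ □(c ∧ a), w0
2. ¬(◇◇¬a → ◇¬a), w0   [∧-rule on 1]
3. □(c ∧ a), w0   [∧-rule on 1]
4. ◇◇¬a, w0   [¬→-rule on 2]
5. ¬◇¬a, w0   [¬→-rule on 2]
6. c ∧ a, w0   [□-rule on 3 via w0Rw0]
7. c, w0   [∧-rule on 6]
8. a, w0   [∧-rule on 6]
9. ◇¬a, w1   [◇-rule on 4: fresh world w1, w0Rw1]
10. c ∧ a, w1   [□-rule on 3 via w0Rw1]
11. c, w1   [∧-rule on 10]
12. a, w1   [∧-rule on 10]
13. ¬a, w2   [◇-rule on 9: fresh world w2, w1Rw2]
Accessibility: w0Rw0, w0Rw1, w1Rw0, w1Rw1, w1Rw2, w2Rw1, w2Rw2

Satisfiable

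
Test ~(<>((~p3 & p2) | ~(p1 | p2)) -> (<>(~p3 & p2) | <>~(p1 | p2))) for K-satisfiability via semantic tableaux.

Unsatisfiable

1. ~(<>((~p3 & p2) | ~(p1 | p2)) -> (<>(~p3 & p2) | <>~(p1 | p2))), w0
2. <>((~p3 & p2) | ~(p1 | p2)), w0
3. ~(<>(~p3 & p2) | <>~(p1 | p2)), w0
4. ~<>(~p3 & p2), w0
5. ~<>~(p1 | p2), w0
6. (~p3 & p2) | ~(p1 | p2), w1
7. ~(~p3 & p2), w1
8. p1 | p2, w1
9. ~(p1 | p2), w1
10. ~p1, w1
11. ~p2, w1
12. p2, w1
Accessibility: w0Rw1
Branch closes: p2 and ~p2 both at w1.
All branches of the tableau close; one closing branch shown above.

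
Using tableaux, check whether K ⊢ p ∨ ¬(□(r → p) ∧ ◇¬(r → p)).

Valid

Tableau for the negation ¬(p ∨ ¬(□(r → p) ∧ ◇¬(r → p))):
1. ¬(p ∨ ¬(□(r → p) ∧ ◇¬(r → p))), u
2. ¬p, u
3. □(r → p) ∧ ◇¬(r → p), u
4. □(r → p), u
5. ◇¬(r → p), u
6. ¬(r → p), v
7. r, v
8. ¬p, v
9. r → p, v
10. p, v
Accessibility: uRv
Branch closes: p and ¬p both at v.
All branches of the negation close; one closing branch shown above.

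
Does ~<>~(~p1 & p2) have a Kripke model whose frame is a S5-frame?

1. ~<>~(~p1 & p2), 0
2. ~p1 & p2, 0
3. ~p1, 0
4. p2, 0
Accessibility: 0R0

Satisfiable (open branch found)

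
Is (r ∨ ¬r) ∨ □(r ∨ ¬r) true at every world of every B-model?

Valid

Tableau for the negation ¬((r ∨ ¬r) ∨ □(r ∨ ¬r)):
1. ¬((r ∨ ¬r) ∨ □(r ∨ ¬r)), u
2. ¬(r ∨ ¬r), u   [¬∨-rule on 1]
3. ¬□(r ∨ ¬r), u   [¬∨-rule on 1]
4. ¬r, u   [¬∨-rule on 2]
5. r, u   [¬∨-rule on 2]
Accessibility: uRu
Branch closes: r and ¬r both at u.
All branches of the negation close; one closing branch shown above.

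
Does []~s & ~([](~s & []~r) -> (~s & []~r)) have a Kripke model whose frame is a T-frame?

Unsatisfiable

1. []~s & ~([](~s & []~r) -> (~s & []~r)), 0
2. []~s, 0
3. ~([](~s & []~r) -> (~s & []~r)), 0
4. [](~s & []~r), 0
5. ~(~s & []~r), 0
6. ~s, 0
7. ~s & []~r, 0
8. []~r, 0
9. ~r, 0
10. ~[]~r, 0
11. r, 1
12. ~s, 1
13. ~s & []~r, 1
14. []~r, 1
15. ~r, 1
Accessibility: 0R0, 0R1, 1R1
Branch closes: r and ~r both at 1.
(One branch shown.) All branches close.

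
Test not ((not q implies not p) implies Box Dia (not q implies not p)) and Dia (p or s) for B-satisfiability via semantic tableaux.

1. not ((not q implies not p) implies Box Dia (not q implies not p)) and Dia (p or s), w0
2. not ((not q implies not p) implies Box Dia (not q implies not p)), w0
3. Dia (p or s), w0
4. not q implies not p, w0
5. not Box Dia (not q implies not p), w0
6. not p, w0
7. p or s, w1
8. s, w1
9. not Dia (not q implies not p), w2
10. not (not q implies not p), w0
11. not q, w0
12. p, w0
Accessibility: w0Rw0, w0Rw1, w0Rw2, w1Rw0, w1Rw1, w2Rw0, w2Rw2
Branch closes: p and not p both at w0.
All branches of the tableau close; one closing branch shown above.

No, unsatisfiable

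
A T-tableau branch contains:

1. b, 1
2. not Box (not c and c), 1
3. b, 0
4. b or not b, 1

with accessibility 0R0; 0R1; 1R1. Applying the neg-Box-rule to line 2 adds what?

a fresh world 2 with 1R2, and not (not c and c) at 2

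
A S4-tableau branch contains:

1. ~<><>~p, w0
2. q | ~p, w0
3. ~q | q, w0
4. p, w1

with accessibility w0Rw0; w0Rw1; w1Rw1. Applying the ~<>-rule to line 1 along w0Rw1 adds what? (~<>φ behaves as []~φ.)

~<>φ behaves as []~φ: propagate the negated body to each accessible world.

~<>~p, w1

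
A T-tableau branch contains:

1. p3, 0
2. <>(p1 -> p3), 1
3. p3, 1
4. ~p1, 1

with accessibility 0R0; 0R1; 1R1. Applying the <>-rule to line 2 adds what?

a fresh world 2 with 1R2, and p1 -> p3 at 2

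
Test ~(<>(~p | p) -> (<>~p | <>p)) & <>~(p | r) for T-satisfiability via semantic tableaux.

1. ~(<>(~p | p) -> (<>~p | <>p)) & <>~(p | r), 0
2. ~(<>(~p | p) -> (<>~p | <>p)), 0
3. <>~(p | r), 0
4. <>(~p | p), 0
5. ~(<>~p | <>p), 0
6. ~<>~p, 0
7. ~<>p, 0
8. p, 0
9. ~p, 0
Accessibility: 0R0
Branch closes: p and ~p both at 0.
All branches of the tableau close; one closing branch shown above.

Unsatisfiable (every branch closes)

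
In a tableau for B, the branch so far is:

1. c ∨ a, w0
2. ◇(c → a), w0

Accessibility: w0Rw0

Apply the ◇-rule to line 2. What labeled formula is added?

a fresh world w1 with w0Rw1, and c → a at w1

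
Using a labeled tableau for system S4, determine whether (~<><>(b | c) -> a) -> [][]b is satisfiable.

Satisfiable (open branch found)

1. (~<><>(b | c) -> a) -> [][]b, u
2. [][]b, u
3. []b, u
4. b, u
Accessibility: uRu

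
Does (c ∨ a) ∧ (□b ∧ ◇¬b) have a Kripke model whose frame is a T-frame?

1. (c ∨ a) ∧ (□b ∧ ◇¬b), 0
2. c ∨ a, 0
3. □b ∧ ◇¬b, 0
4. □b, 0
5. ◇¬b, 0
6. b, 0
7. a, 0
8. ¬b, 1
9. b, 1
Accessibility: 0R0, 0R1, 1R1
Branch closes: b and ¬b both at 1.
Every branch closes; the branch above is one of them.

No, unsatisfiable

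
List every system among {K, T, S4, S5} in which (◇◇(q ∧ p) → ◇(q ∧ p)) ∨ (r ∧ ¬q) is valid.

S4-tableau for the negation ¬((◇◇(q ∧ p) → ◇(q ∧ p)) ∨ (r ∧ ¬q)):
1. ¬((◇◇(q ∧ p) → ◇(q ∧ p)) ∨ (r ∧ ¬q)), 0
2. ¬(◇◇(q ∧ p) → ◇(q ∧ p)), 0
3. ¬(r ∧ ¬q), 0
4. ◇◇(q ∧ p), 0
5. ¬◇(q ∧ p), 0
6. ¬(q ∧ p), 0
7. q, 0
8. ¬p, 0
9. ◇(q ∧ p), 1
10. ¬(q ∧ p), 1
11. ¬p, 1
12. q ∧ p, 2
13. q, 2
14. p, 2
15. ¬(q ∧ p), 2
16. ¬p, 2
Accessibility: 0R0, 0R1, 0R2, 1R1, 1R2, 2R2
Branch closes: p and ¬p both at 2.
Every branch closes (one shown): valid in S4, hence also in S5 (every theorem of S4 is a theorem of S5).
T-tableau for the negation ¬((◇◇(q ∧ p) → ◇(q ∧ p)) ∨ (r ∧ ¬q)):
1. ¬((◇◇(q ∧ p) → ◇(q ∧ p)) ∨ (r ∧ ¬q)), 0
2. ¬(◇◇(q ∧ p) → ◇(q ∧ p)), 0
3. ¬(r ∧ ¬q), 0
4. ◇◇(q ∧ p), 0
5. ¬◇(q ∧ p), 0
6. ¬(q ∧ p), 0
7. q, 0
8. ¬p, 0
9. ◇(q ∧ p), 1
10. ¬(q ∧ p), 1
11. ¬p, 1
12. q ∧ p, 2
13. q, 2
14. p, 2
Accessibility: 0R0, 0R1, 1R1, 1R2, 2R2
Complete open branch: countermodel on a T-frame, so not valid in T, nor in K (the same frame is also a K-frame).

S4, S5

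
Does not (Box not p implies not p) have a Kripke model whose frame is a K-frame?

Satisfiable

1. not (Box not p implies not p), w0
2. Box not p, w0
3. p, w0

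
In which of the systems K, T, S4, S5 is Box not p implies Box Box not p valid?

S4, S5

S4-tableau for the negation not (Box not p implies Box Box not p):
1. not (Box not p implies Box Box not p), 0
2. Box not p, 0
3. not Box Box not p, 0
4. not p, 0
5. not Box not p, 1
6. not p, 1
7. p, 2
8. not p, 2
Accessibility: 0R0, 0R1, 0R2, 1R1, 1R2, 2R2
Branch closes: p and not p both at 2.
Every branch closes (one shown): valid in S4, hence also in S5 (every theorem of S4 is a theorem of S5).
T-tableau for the negation not (Box not p implies Box Box not p):
1. not (Box not p implies Box Box not p), 0
2. Box not p, 0
3. not Box Box not p, 0
4. not p, 0
5. not Box not p, 1
6. not p, 1
7. p, 2
Accessibility: 0R0, 0R1, 1R1, 1R2, 2R2
Complete open branch: countermodel on a T-frame, so not valid in T, nor in K (the same frame is also a K-frame).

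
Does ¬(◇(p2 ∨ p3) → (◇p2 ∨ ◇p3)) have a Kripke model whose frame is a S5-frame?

1. ¬(◇(p2 ∨ p3) → (◇p2 ∨ ◇p3)), u
2. ◇(p2 ∨ p3), u   [¬→-rule on 1]
3. ¬(◇p2 ∨ ◇p3), u   [¬→-rule on 1]
4. ¬◇p2, u   [¬∨-rule on 3]
5. ¬◇p3, u   [¬∨-rule on 3]
6. ¬p2, u   [¬◇-rule on 4 via uRu]
7. ¬p3, u   [¬◇-rule on 5 via uRu]
8. p2 ∨ p3, v   [◇-rule on 2: fresh world v, uRv]
9. ¬p2, v   [¬◇-rule on 4 via uRv]
10. ¬p3, v   [¬◇-rule on 5 via uRv]
11. p3, v   [∨-rule on 8 (branches; this branch)]
Accessibility: uRu, uRv, vRu, vRv
Branch closes: p3 and ¬p3 both at v.
All branches of the tableau close; one closing branch shown above.

Unsatisfiable (every branch closes)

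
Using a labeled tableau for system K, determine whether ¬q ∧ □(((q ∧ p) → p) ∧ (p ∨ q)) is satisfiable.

Satisfiable

1. ¬q ∧ □(((q ∧ p) → p) ∧ (p ∨ q)), w0
2. ¬q, w0   [∧-rule on 1]
3. □(((q ∧ p) → p) ∧ (p ∨ q)), w0   [∧-rule on 1]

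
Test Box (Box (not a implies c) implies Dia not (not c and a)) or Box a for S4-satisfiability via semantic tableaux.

1. Box (Box (not a implies c) implies Dia not (not c and a)) or Box a, u
2. Box a, u
3. a, u
Accessibility: uRu

Satisfiable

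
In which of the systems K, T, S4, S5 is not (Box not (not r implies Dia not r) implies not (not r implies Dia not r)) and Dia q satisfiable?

T-tableau for the formula:
1. not (Box not (not r implies Dia not r) implies not (not r implies Dia not r)) and Dia q, 0
2. not (Box not (not r implies Dia not r) implies not (not r implies Dia not r)), 0   [and-rule on 1]
3. Dia q, 0   [and-rule on 1]
4. Box not (not r implies Dia not r), 0   [neg-implies-rule on 2]
5. not r implies Dia not r, 0   [neg-implies-rule on 2]
6. not (not r implies Dia not r), 0   [Box-rule on 4 via 0R0]
7. not r, 0   [neg-implies-rule on 6]
8. not Dia not r, 0   [neg-implies-rule on 6]
9. r, 0   [neg-Dia-rule on 8 via 0R0]
Accessibility: 0R0
Branch closes: r and not r both at 0.
Every branch closes (one shown): unsatisfiable in T, hence also in S4, S5 (every S4/S5-frame is a T-frame).
K-tableau for the formula:
1. not (Box not (not r implies Dia not r) implies not (not r implies Dia not r)) and Dia q, 0
2. not (Box not (not r implies Dia not r) implies not (not r implies Dia not r)), 0   [and-rule on 1]
3. Dia q, 0   [and-rule on 1]
4. Box not (not r implies Dia not r), 0   [neg-implies-rule on 2]
5. not r implies Dia not r, 0   [neg-implies-rule on 2]
6. Dia not r, 0   [implies-rule on 5 (branches; this branch)]
7. q, 1   [Dia-rule on 3: fresh world 1, 0R1]
8. not (not r implies Dia not r), 1   [Box-rule on 4 via 0R1]
9. not r, 1   [neg-implies-rule on 8]
10. not Dia not r, 1   [neg-implies-rule on 8]
11. not r, 2   [Dia-rule on 6: fresh world 2, 0R2]
12. not (not r implies Dia not r), 2   [Box-rule on 4 via 0R2]
13. not Dia not r, 2   [neg-implies-rule on 12]
Accessibility: 0R1, 0R2
Complete open branch: satisfiable in K.

K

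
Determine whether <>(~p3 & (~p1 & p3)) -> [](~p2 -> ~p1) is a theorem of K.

Valid in K

Tableau for the negation ~(<>(~p3 & (~p1 & p3)) -> [](~p2 -> ~p1)):
1. ~(<>(~p3 & (~p1 & p3)) -> [](~p2 -> ~p1)), 0
2. <>(~p3 & (~p1 & p3)), 0
3. ~[](~p2 -> ~p1), 0
4. ~p3 & (~p1 & p3), 1
5. ~p3, 1
6. ~p1 & p3, 1
7. ~p1, 1
8. p3, 1
Accessibility: 0R1
Branch closes: p3 and ~p3 both at 1.
Every branch of the negation's tableau closes; the branch above is one of them.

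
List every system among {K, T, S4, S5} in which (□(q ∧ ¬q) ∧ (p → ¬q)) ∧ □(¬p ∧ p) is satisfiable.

K

K-tableau for the formula:
1. (□(q ∧ ¬q) ∧ (p → ¬q)) ∧ □(¬p ∧ p), 0
2. □(q ∧ ¬q) ∧ (p → ¬q), 0   [∧-rule on 1]
3. □(¬p ∧ p), 0   [∧-rule on 1]
4. □(q ∧ ¬q), 0   [∧-rule on 2]
5. p → ¬q, 0   [∧-rule on 2]
6. ¬q, 0   [→-rule on 5 (branches; this branch)]
Complete open branch: satisfiable in K.
T-tableau for the formula:
1. (□(q ∧ ¬q) ∧ (p → ¬q)) ∧ □(¬p ∧ p), 0
2. □(q ∧ ¬q) ∧ (p → ¬q), 0   [∧-rule on 1]
3. □(¬p ∧ p), 0   [∧-rule on 1]
4. □(q ∧ ¬q), 0   [∧-rule on 2]
5. p → ¬q, 0   [∧-rule on 2]
6. ¬p ∧ p, 0   [□-rule on 3 via 0R0]
7. ¬p, 0   [∧-rule on 6]
8. p, 0   [∧-rule on 6]
Accessibility: 0R0
Branch closes: p and ¬p both at 0.
Every branch closes (one shown): unsatisfiable in T, hence also in S4, S5 (every S4/S5-frame is a T-frame).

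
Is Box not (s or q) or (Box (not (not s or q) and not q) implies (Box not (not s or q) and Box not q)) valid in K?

Valid

Tableau for the negation not (Box not (s or q) or (Box (not (not s or q) and not q) implies (Box not (not s or q) and Box not q))):
1. not (Box not (s or q) or (Box (not (not s or q) and not q) implies (Box not (not s or q) and Box not q))), 0
2. not Box not (s or q), 0   [neg-or-rule on 1]
3. not (Box (not (not s or q) and not q) implies (Box not (not s or q) and Box not q)), 0   [neg-or-rule on 1]
4. Box (not (not s or q) and not q), 0   [neg-implies-rule on 3]
5. not (Box not (not s or q) and Box not q), 0   [neg-implies-rule on 3]
6. not Box not (not s or q), 0   [neg-and-rule on 5 (branches; this branch)]
7. s or q, 1   [neg-Box-rule on 2: fresh world 1, 0R1]
8. not (not s or q) and not q, 1   [Box-rule on 4 via 0R1]
9. not (not s or q), 1   [and-rule on 8]
10. not q, 1   [and-rule on 8]
11. s, 1   [neg-or-rule on 9]
12. not s or q, 2   [neg-Box-rule on 6: fresh world 2, 0R2]
13. not (not s or q) and not q, 2   [Box-rule on 4 via 0R2]
14. not (not s or q), 2   [and-rule on 13]
15. not q, 2   [and-rule on 13]
16. s, 2   [neg-or-rule on 14]
17. q, 2   [or-rule on 12 (branches; this branch)]
Accessibility: 0R1, 0R2
Branch closes: q and not q both at 2.
All branches of the negation close; one closing branch shown above.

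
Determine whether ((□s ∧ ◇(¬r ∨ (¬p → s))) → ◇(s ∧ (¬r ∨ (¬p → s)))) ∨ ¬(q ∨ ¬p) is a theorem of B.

Valid

Tableau for the negation ¬(((□s ∧ ◇(¬r ∨ (¬p → s))) → ◇(s ∧ (¬r ∨ (¬p → s)))) ∨ ¬(q ∨ ¬p)):
1. ¬(((□s ∧ ◇(¬r ∨ (¬p → s))) → ◇(s ∧ (¬r ∨ (¬p → s)))) ∨ ¬(q ∨ ¬p)), 0
2. ¬((□s ∧ ◇(¬r ∨ (¬p → s))) → ◇(s ∧ (¬r ∨ (¬p → s)))), 0
3. q ∨ ¬p, 0
4. □s ∧ ◇(¬r ∨ (¬p → s)), 0
5. ¬◇(s ∧ (¬r ∨ (¬p → s))), 0
6. □s, 0
7. ◇(¬r ∨ (¬p → s)), 0
8. ¬(s ∧ (¬r ∨ (¬p → s))), 0
9. s, 0
10. ¬p, 0
11. ¬(¬r ∨ (¬p → s)), 0
12. r, 0
13. ¬(¬p → s), 0
14. ¬s, 0
Accessibility: 0R0
Branch closes: s and ¬s both at 0.
All branches of the negation close; one closing branch shown above.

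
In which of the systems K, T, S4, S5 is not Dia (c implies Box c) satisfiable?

K

K-tableau for the formula:
1. not Dia (c implies Box c), u
Complete open branch: satisfiable in K.
T-tableau for the formula:
1. not Dia (c implies Box c), u
2. not (c implies Box c), u
3. c, u
4. not Box c, u
5. not c, v
6. not (c implies Box c), v
7. c, v
8. not Box c, v
Accessibility: uRu, uRv, vRv
Branch closes: c and not c both at v.
Every branch closes (one shown): unsatisfiable in T, hence also in S4, S5 (every S4/S5-frame is a T-frame).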